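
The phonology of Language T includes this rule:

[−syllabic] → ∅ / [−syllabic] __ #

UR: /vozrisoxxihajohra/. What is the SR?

vozrisoxxihajohra

No segment of /vozrisoxxihajohra/ meets the structural description of the rule, so the form surfaces unchanged.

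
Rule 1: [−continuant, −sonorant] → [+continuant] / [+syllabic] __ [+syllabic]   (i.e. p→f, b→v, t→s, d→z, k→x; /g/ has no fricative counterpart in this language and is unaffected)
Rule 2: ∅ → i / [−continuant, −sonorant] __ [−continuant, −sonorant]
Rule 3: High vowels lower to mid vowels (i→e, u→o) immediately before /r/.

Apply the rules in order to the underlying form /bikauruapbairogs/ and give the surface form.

Rule 1 (intervocalic spirantization): /k/ is a stop between vowels /i/ and /a/, so it spirantizes to the fricative [x]. /bikauruapbairogs/ → bixauruapbairogs.
Rule 2 (stop-cluster i-epenthesis): /p/ and /b/ form a stop–stop cluster, so [i] is inserted between them. /bixauruapbairogs/ → bixauruapibairogs.
Rule 3 (pre-rhotic lowering): /u/ is a high vowel immediately before /r/, so it lowers to [o]. /i/ is a high vowel immediately before /r/, so it lowers to [e]. /bixauruapibairogs/ → bixaoruapibaerogs.

bixaoruapibaerogs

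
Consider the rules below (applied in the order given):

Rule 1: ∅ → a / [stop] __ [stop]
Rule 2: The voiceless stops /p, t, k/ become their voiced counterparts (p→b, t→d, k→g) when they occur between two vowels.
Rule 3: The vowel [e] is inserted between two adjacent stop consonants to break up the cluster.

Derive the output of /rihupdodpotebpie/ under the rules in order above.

rihubadodabodebabie

Rule 1 (stop-cluster a-epenthesis): /p/ and /d/ form a stop–stop cluster, so [a] is inserted between them. /d/ and /p/ form a stop–stop cluster, so [a] is inserted between them. /b/ and /p/ form a stop–stop cluster, so [a] is inserted between them. /rihupdodpotebpie/ → rihupadodapotebapie.
Rule 2 (intervocalic voicing): /p/ is a voiceless stop between vowels /u/ and /a/, so it voices to [b]. /p/ is a voiceless stop between vowels /a/ and /o/, so it voices to [b]. /t/ is a voiceless stop between vowels /o/ and /e/, so it voices to [d]. /p/ is a voiceless stop between vowels /a/ and /i/, so it voices to [b]. /rihupadodapotebapie/ → rihubadodabodebabie.
Rule 3 (stop-cluster e-epenthesis): no segment meets the environment; /rihubadodabodebabie/ is unchanged.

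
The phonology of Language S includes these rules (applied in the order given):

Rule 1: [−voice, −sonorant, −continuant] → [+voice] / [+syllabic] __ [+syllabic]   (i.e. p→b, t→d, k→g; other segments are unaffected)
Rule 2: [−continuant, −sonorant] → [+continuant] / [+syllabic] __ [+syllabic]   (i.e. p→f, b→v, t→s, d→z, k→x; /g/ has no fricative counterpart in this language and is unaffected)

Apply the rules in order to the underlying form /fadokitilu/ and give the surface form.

fazogizilu

Rule 1 (intervocalic voicing): /k/ is a voiceless stop between vowels /o/ and /i/, so it voices to [g]. /t/ is a voiceless stop between vowels /i/ and /i/, so it voices to [d]. /fadokitilu/ → fadogidilu.
Rule 2 (intervocalic spirantization): /d/ is a stop between vowels /a/ and /o/, so it spirantizes to the fricative [z]. /d/ is a stop between vowels /i/ and /i/, so it spirantizes to the fricative [z]. /fadogidilu/ → fazogizilu.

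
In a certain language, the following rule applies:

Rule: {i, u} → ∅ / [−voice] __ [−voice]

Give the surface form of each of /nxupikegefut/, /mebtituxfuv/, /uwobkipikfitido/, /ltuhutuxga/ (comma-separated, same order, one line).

nxpkegeft, mebttxfuv, uwobkpkftido, lthtxga

/nxupikegefut/: /u/ is a high vowel flanked by voiceless consonants /x/ and /p/, so it deletes. /i/ is a high vowel flanked by voiceless consonants /p/ and /k/, so it deletes. /u/ is a high vowel flanked by voiceless consonants /f/ and /t/, so it deletes. → [nxpkegeft].
/mebtituxfuv/: /i/ is a high vowel flanked by voiceless consonants /t/ and /t/, so it deletes. /u/ is a high vowel flanked by voiceless consonants /t/ and /x/, so it deletes. → [mebttxfuv].
/uwobkipikfitido/: /i/ is a high vowel flanked by voiceless consonants /k/ and /p/, so it deletes. /i/ is a high vowel flanked by voiceless consonants /p/ and /k/, so it deletes. /i/ is a high vowel flanked by voiceless consonants /f/ and /t/, so it deletes. → [uwobkpkftido].
/ltuhutuxga/: /u/ is a high vowel flanked by voiceless consonants /t/ and /h/, so it deletes. /u/ is a high vowel flanked by voiceless consonants /h/ and /t/, so it deletes. /u/ is a high vowel flanked by voiceless consonants /t/ and /x/, so it deletes. → [lthtxga].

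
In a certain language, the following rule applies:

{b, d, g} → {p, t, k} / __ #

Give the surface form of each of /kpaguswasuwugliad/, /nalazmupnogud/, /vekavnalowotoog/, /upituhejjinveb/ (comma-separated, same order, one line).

kpaguswasuwugliat, nalazmupnogut, vekavnalowotook, upituhejjinvep

/kpaguswasuwugliad/: /d/ is a voiced stop in word-final position, so it devoices to [t]. → [kpaguswasuwugliat].
/nalazmupnogud/: /d/ is a voiced stop in word-final position, so it devoices to [t]. → [nalazmupnogut].
/vekavnalowotoog/: /g/ is a voiced stop in word-final position, so it devoices to [k]. → [vekavnalowotook].
/upituhejjinveb/: /b/ is a voiced stop in word-final position, so it devoices to [p]. → [upituhejjinvep].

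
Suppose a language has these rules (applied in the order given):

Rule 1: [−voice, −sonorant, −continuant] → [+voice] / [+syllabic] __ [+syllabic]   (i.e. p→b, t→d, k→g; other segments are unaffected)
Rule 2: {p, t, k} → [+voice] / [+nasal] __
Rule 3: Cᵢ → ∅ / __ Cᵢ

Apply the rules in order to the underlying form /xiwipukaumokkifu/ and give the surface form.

xiwibugaumokifu

Rule 1 (intervocalic voicing): /p/ is a voiceless stop between vowels /i/ and /u/, so it voices to [b]. /k/ is a voiceless stop between vowels /u/ and /a/, so it voices to [g]. /xiwipukaumokkifu/ → xiwibugaumokkifu.
Rule 2 (post-nasal voicing): no segment meets the environment; /xiwibugaumokkifu/ is unchanged.
Rule 3 (degemination): /kk/ is a geminate; the first /k/ deletes. /xiwibugaumokkifu/ → xiwibugaumokifu.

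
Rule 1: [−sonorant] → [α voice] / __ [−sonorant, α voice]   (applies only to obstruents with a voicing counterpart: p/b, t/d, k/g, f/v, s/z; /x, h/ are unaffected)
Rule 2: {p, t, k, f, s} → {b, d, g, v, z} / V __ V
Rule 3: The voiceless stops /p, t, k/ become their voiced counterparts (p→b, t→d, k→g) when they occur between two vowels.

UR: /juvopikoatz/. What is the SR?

juvobigoadz

Rule 1 (regressive voicing assimilation): /t/ precedes the voiced obstruent /z/, so it voices to [d] by assimilation. /juvopikoatz/ → juvopikoadz.
Rule 2 (intervocalic voicing): /p/ is a voiceless obstruent between vowels /o/ and /i/, so it voices to [b]. /k/ is a voiceless obstruent between vowels /i/ and /o/, so it voices to [g]. /juvopikoadz/ → juvobigoadz.
Rule 3 (intervocalic voicing): no segment meets the environment; /juvobigoadz/ is unchanged.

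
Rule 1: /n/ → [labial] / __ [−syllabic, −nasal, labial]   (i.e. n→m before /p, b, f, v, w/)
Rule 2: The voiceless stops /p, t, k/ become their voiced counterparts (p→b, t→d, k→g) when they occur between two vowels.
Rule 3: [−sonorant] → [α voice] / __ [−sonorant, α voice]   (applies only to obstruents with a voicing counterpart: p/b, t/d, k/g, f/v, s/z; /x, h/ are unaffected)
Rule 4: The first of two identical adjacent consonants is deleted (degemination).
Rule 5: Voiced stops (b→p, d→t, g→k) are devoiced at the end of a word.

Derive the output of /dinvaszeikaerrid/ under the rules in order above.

Rule 1 (nasal place assimilation): /n/ precedes the labial consonant /v/, so it assimilates in place to [m]. /dinvaszeikaerrid/ → dimvaszeikaerrid.
Rule 2 (intervocalic voicing): /k/ is a voiceless stop between vowels /i/ and /a/, so it voices to [g]. /dimvaszeikaerrid/ → dimvaszeigaerrid.
Rule 3 (regressive voicing assimilation): /s/ precedes the voiced obstruent /z/, so it voices to [z] by assimilation. /dimvaszeigaerrid/ → dimvazzeigaerrid.
Rule 4 (degemination): /zz/ is a geminate; the first /z/ deletes. /rr/ is a geminate; the first /r/ deletes. /dimvazzeigaerrid/ → dimvazeigaerid.
Rule 5 (final devoicing): /d/ is a voiced stop in word-final position, so it devoices to [t]. /dimvazeigaerid/ → dimvazeigaerit.

dimvazeigaerit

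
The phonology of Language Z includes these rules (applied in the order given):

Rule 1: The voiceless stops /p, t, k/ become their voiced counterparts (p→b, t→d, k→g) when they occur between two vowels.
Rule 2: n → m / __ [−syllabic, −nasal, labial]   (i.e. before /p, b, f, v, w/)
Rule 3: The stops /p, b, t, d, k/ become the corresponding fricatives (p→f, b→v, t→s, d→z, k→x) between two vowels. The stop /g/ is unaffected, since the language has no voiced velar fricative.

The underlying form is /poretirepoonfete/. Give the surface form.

Rule 1 (intervocalic voicing): /t/ is a voiceless stop between vowels /e/ and /i/, so it voices to [d]. /p/ is a voiceless stop between vowels /e/ and /o/, so it voices to [b]. /t/ is a voiceless stop between vowels /e/ and /e/, so it voices to [d]. /poretirepoonfete/ → poredireboonfede.
Rule 2 (nasal place assimilation): /n/ precedes the labial consonant /f/, so it assimilates in place to [m]. /poredireboonfede/ → poredireboomfede.
Rule 3 (intervocalic spirantization): /d/ is a stop between vowels /e/ and /i/, so it spirantizes to the fricative [z]. /b/ is a stop between vowels /e/ and /o/, so it spirantizes to the fricative [v]. /d/ is a stop between vowels /e/ and /e/, so it spirantizes to the fricative [z]. /poredireboomfede/ → porezirevoomfeze.

porezirevoomfeze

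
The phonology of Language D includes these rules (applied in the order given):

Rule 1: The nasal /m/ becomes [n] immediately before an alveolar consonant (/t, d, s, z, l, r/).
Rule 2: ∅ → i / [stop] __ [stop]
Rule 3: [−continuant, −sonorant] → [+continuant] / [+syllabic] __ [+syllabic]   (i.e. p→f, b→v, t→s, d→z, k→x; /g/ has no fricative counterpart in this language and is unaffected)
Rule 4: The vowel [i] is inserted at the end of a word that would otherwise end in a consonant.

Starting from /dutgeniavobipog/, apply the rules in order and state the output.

dusigeniavovifogi

Rule 1 (nasal place assimilation): no segment meets the environment; /dutgeniavobipog/ is unchanged.
Rule 2 (stop-cluster i-epenthesis): /t/ and /g/ form a stop–stop cluster, so [i] is inserted between them. /dutgeniavobipog/ → dutigeniavobipog.
Rule 3 (intervocalic spirantization): /t/ is a stop between vowels /u/ and /i/, so it spirantizes to the fricative [s]. /b/ is a stop between vowels /o/ and /i/, so it spirantizes to the fricative [v]. /p/ is a stop between vowels /i/ and /o/, so it spirantizes to the fricative [f]. /dutigeniavobipog/ → dusigeniavovifog.
Rule 4 (final i-epenthesis): the form ends in the consonant /g/, so [i] is inserted word-finally. /dusigeniavovifog/ → dusigeniavovifogi.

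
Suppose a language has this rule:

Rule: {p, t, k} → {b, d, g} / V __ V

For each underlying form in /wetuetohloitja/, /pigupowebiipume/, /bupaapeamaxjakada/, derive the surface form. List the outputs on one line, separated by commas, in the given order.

weduedohloitja, pigubowebiibume, bubaabeamaxjagada

/wetuetohloitja/: /t/ is a voiceless stop between vowels /e/ and /u/, so it voices to [d]. /t/ is a voiceless stop between vowels /e/ and /o/, so it voices to [d]. → [weduedohloitja].
/pigupowebiipume/: /p/ is a voiceless stop between vowels /u/ and /o/, so it voices to [b]. /p/ is a voiceless stop between vowels /i/ and /u/, so it voices to [b]. → [pigubowebiibume].
/bupaapeamaxjakada/: /p/ is a voiceless stop between vowels /u/ and /a/, so it voices to [b]. /p/ is a voiceless stop between vowels /a/ and /e/, so it voices to [b]. /k/ is a voiceless stop between vowels /a/ and /a/, so it voices to [g]. → [bubaabeamaxjagada].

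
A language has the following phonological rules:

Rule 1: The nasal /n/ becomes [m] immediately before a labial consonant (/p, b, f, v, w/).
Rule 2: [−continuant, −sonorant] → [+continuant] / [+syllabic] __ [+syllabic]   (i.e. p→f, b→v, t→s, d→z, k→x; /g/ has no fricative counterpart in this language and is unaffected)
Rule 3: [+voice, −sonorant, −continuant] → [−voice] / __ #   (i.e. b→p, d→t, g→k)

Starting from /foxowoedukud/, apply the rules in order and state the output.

Rule 1 (nasal place assimilation): no segment meets the environment; /foxowoedukud/ is unchanged.
Rule 2 (intervocalic spirantization): /d/ is a stop between vowels /e/ and /u/, so it spirantizes to the fricative [z]. /k/ is a stop between vowels /u/ and /u/, so it spirantizes to the fricative [x]. /foxowoedukud/ → foxowoezuxud.
Rule 3 (final devoicing): /d/ is a voiced stop in word-final position, so it devoices to [t]. /foxowoezuxud/ → foxowoezuxut.

foxowoezuxut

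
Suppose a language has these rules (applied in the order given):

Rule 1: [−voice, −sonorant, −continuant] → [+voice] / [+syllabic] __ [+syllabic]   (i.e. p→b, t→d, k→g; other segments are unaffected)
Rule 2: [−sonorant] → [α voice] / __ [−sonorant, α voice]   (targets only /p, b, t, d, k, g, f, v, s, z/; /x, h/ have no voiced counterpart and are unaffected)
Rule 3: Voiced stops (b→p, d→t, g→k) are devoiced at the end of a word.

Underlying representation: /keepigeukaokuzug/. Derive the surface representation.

Rule 1 (intervocalic voicing): /p/ is a voiceless stop between vowels /e/ and /i/, so it voices to [b]. /k/ is a voiceless stop between vowels /u/ and /a/, so it voices to [g]. /k/ is a voiceless stop between vowels /o/ and /u/, so it voices to [g]. /keepigeukaokuzug/ → keebigeugaoguzug.
Rule 2 (regressive voicing assimilation): no segment meets the environment; /keebigeugaoguzug/ is unchanged.
Rule 3 (final devoicing): /g/ is a voiced stop in word-final position, so it devoices to [k]. /keebigeugaoguzug/ → keebigeugaoguzuk.

keebigeugaoguzuk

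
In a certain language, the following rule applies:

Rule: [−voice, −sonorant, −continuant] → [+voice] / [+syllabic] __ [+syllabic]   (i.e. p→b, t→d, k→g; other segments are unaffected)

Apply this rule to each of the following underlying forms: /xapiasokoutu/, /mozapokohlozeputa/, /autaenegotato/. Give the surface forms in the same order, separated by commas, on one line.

xabiasogoudu, mozabogohlozebuda, audaenegodado

/xapiasokoutu/: /p/ is a voiceless stop between vowels /a/ and /i/, so it voices to [b]. /k/ is a voiceless stop between vowels /o/ and /o/, so it voices to [g]. /t/ is a voiceless stop between vowels /u/ and /u/, so it voices to [d]. → [xabiasogoudu].
/mozapokohlozeputa/: /p/ is a voiceless stop between vowels /a/ and /o/, so it voices to [b]. /k/ is a voiceless stop between vowels /o/ and /o/, so it voices to [g]. /p/ is a voiceless stop between vowels /e/ and /u/, so it voices to [b]. /t/ is a voiceless stop between vowels /u/ and /a/, so it voices to [d]. → [mozabogohlozebuda].
/autaenegotato/: /t/ is a voiceless stop between vowels /u/ and /a/, so it voices to [d]. /t/ is a voiceless stop between vowels /o/ and /a/, so it voices to [d]. /t/ is a voiceless stop between vowels /a/ and /o/, so it voices to [d]. → [audaenegodado].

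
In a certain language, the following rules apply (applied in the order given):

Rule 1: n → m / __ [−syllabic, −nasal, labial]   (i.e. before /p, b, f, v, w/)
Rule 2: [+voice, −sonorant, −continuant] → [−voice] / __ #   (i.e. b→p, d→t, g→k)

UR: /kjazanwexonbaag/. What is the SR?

kjazamwexombaak

Rule 1 (nasal place assimilation): /n/ precedes the labial consonant /w/, so it assimilates in place to [m]. /n/ precedes the labial consonant /b/, so it assimilates in place to [m]. /kjazanwexonbaag/ → kjazamwexombaag.
Rule 2 (final devoicing): /g/ is a voiced stop in word-final position, so it devoices to [k]. /kjazamwexombaag/ → kjazamwexombaak.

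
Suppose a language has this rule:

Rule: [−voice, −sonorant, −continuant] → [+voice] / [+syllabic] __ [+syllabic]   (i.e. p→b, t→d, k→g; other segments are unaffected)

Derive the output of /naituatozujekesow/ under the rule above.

naiduadozujegesow

/t/ is a voiceless stop between vowels /i/ and /u/, so it voices to [d].
/t/ is a voiceless stop between vowels /a/ and /o/, so it voices to [d].
/k/ is a voiceless stop between vowels /e/ and /e/, so it voices to [g].
Surface form: [naiduadozujegesow].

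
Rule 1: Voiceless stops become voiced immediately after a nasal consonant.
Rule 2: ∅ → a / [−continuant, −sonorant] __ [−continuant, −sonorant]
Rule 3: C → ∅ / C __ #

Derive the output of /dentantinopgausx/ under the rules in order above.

Rule 1 (post-nasal voicing): /t/ is a voiceless stop immediately after the nasal /n/, so it voices to [d]. /t/ is a voiceless stop immediately after the nasal /n/, so it voices to [d]. /dentantinopgausx/ → dendandinopgausx.
Rule 2 (stop-cluster a-epenthesis): /p/ and /g/ form a stop–stop cluster, so [a] is inserted between them. /dendandinopgausx/ → dendandinopagausx.
Rule 3 (final cluster simplification): /x/ is the second consonant of a word-final cluster /sx/, so it deletes. /dendandinopagausx/ → dendandinopagaus.

dendandinopagaus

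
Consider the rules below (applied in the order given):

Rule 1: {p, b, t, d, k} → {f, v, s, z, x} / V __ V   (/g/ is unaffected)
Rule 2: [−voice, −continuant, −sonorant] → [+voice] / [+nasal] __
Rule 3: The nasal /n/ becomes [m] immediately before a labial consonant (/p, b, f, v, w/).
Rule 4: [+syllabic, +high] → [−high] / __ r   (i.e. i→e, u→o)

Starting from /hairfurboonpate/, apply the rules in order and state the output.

Rule 1 (intervocalic spirantization): /t/ is a stop between vowels /a/ and /e/, so it spirantizes to the fricative [s]. /hairfurboonpate/ → hairfurboonpase.
Rule 2 (post-nasal voicing): /p/ is a voiceless stop immediately after the nasal /n/, so it voices to [b]. /hairfurboonpase/ → hairfurboonbase.
Rule 3 (nasal place assimilation): /n/ precedes the labial consonant /b/, so it assimilates in place to [m]. /hairfurboonbase/ → hairfurboombase.
Rule 4 (pre-rhotic lowering): /i/ is a high vowel immediately before /r/, so it lowers to [e]. /u/ is a high vowel immediately before /r/, so it lowers to [o]. /hairfurboombase/ → haerforboombase.

haerforboombase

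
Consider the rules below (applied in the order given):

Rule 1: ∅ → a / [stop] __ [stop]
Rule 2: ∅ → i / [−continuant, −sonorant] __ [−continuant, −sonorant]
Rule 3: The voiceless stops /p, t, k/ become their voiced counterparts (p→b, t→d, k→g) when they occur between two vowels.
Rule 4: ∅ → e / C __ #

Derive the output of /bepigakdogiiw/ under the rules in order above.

Rule 1 (stop-cluster a-epenthesis): /k/ and /d/ form a stop–stop cluster, so [a] is inserted between them. /bepigakdogiiw/ → bepigakadogiiw.
Rule 2 (stop-cluster i-epenthesis): no segment meets the environment; /bepigakadogiiw/ is unchanged.
Rule 3 (intervocalic voicing): /p/ is a voiceless stop between vowels /e/ and /i/, so it voices to [b]. /k/ is a voiceless stop between vowels /a/ and /a/, so it voices to [g]. /bepigakadogiiw/ → bebigagadogiiw.
Rule 4 (final e-epenthesis): the form ends in the consonant /w/, so [e] is inserted word-finally. /bebigagadogiiw/ → bebigagadogiiwe.

bebigagadogiiwe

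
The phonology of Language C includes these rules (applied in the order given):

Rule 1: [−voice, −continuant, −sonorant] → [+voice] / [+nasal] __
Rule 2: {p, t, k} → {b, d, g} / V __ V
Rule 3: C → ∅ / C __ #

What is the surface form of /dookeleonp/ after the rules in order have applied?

Rule 1 (post-nasal voicing): /p/ is a voiceless stop immediately after the nasal /n/, so it voices to [b]. /dookeleonp/ → dookeleonb.
Rule 2 (intervocalic voicing): /k/ is a voiceless stop between vowels /o/ and /e/, so it voices to [g]. /dookeleonb/ → doogeleonb.
Rule 3 (final cluster simplification): /b/ is the second consonant of a word-final cluster /nb/, so it deletes. /doogeleonb/ → doogeleon.

doogeleon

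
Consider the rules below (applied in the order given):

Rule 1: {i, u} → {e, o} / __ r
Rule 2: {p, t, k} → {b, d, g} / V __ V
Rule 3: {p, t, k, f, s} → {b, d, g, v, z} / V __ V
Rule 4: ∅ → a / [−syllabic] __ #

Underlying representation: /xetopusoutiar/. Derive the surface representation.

Rule 1 (pre-rhotic lowering): no segment meets the environment; /xetopusoutiar/ is unchanged.
Rule 2 (intervocalic voicing): /t/ is a voiceless stop between vowels /e/ and /o/, so it voices to [d]. /p/ is a voiceless stop between vowels /o/ and /u/, so it voices to [b]. /t/ is a voiceless stop between vowels /u/ and /i/, so it voices to [d]. /xetopusoutiar/ → xedobusoudiar.
Rule 3 (intervocalic voicing): /s/ is a voiceless obstruent between vowels /u/ and /o/, so it voices to [z]. /xedobusoudiar/ → xedobuzoudiar.
Rule 4 (final a-epenthesis): the form ends in the consonant /r/, so [a] is inserted word-finally. /xedobuzoudiar/ → xedobuzoudiara.

xedobuzoudiara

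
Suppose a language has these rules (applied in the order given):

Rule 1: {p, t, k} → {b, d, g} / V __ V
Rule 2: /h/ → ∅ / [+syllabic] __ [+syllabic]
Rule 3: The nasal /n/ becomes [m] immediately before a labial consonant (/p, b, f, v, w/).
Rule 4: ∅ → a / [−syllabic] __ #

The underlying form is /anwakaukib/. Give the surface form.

amwagaugiba

Rule 1 (intervocalic voicing): /k/ is a voiceless stop between vowels /a/ and /a/, so it voices to [g]. /k/ is a voiceless stop between vowels /u/ and /i/, so it voices to [g]. /anwakaukib/ → anwagaugib.
Rule 2 (intervocalic h-deletion): no segment meets the environment; /anwagaugib/ is unchanged.
Rule 3 (nasal place assimilation): /n/ precedes the labial consonant /w/, so it assimilates in place to [m]. /anwagaugib/ → amwagaugib.
Rule 4 (final a-epenthesis): the form ends in the consonant /b/, so [a] is inserted word-finally. /amwagaugib/ → amwagaugiba.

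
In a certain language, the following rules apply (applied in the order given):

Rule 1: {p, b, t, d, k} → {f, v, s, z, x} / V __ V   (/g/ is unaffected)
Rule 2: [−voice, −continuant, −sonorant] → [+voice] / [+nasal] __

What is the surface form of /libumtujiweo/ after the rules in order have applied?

Rule 1 (intervocalic spirantization): /b/ is a stop between vowels /i/ and /u/, so it spirantizes to the fricative [v]. /libumtujiweo/ → livumtujiweo.
Rule 2 (post-nasal voicing): /t/ is a voiceless stop immediately after the nasal /m/, so it voices to [d]. /livumtujiweo/ → livumdujiweo.

livumdujiweo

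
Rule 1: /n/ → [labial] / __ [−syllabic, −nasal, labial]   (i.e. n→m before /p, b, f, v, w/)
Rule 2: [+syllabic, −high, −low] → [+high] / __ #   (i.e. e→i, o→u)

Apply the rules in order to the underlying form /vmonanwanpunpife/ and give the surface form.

Rule 1 (nasal place assimilation): /n/ precedes the labial consonant /w/, so it assimilates in place to [m]. /n/ precedes the labial consonant /p/, so it assimilates in place to [m]. /n/ precedes the labial consonant /p/, so it assimilates in place to [m]. /vmonanwanpunpife/ → vmonamwampumpife.
Rule 2 (final vowel raising): /e/ is a mid vowel in word-final position, so it raises to [i]. /vmonamwampumpife/ → vmonamwampumpifi.

vmonamwampumpifi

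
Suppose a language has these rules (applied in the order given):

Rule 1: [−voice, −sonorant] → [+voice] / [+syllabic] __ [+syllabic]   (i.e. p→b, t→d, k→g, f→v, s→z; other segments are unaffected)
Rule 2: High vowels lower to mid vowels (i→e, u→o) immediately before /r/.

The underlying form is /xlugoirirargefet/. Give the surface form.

Rule 1 (intervocalic voicing): /f/ is a voiceless obstruent between vowels /e/ and /e/, so it voices to [v]. /xlugoirirargefet/ → xlugoirirargevet.
Rule 2 (pre-rhotic lowering): /i/ is a high vowel immediately before /r/, so it lowers to [e]. /i/ is a high vowel immediately before /r/, so it lowers to [e]. /xlugoirirargevet/ → xlugoererargevet.

xlugoererargevet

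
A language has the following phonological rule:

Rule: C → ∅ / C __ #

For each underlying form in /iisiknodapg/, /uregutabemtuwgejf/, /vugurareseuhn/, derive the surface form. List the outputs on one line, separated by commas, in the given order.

iisiknodap, uregutabemtuwgej, vugurareseuh

/iisiknodapg/: /g/ is the second consonant of a word-final cluster /pg/, so it deletes. → [iisiknodap].
/uregutabemtuwgejf/: /f/ is the second consonant of a word-final cluster /jf/, so it deletes. → [uregutabemtuwgej].
/vugurareseuhn/: /n/ is the second consonant of a word-final cluster /hn/, so it deletes. → [vugurareseuh].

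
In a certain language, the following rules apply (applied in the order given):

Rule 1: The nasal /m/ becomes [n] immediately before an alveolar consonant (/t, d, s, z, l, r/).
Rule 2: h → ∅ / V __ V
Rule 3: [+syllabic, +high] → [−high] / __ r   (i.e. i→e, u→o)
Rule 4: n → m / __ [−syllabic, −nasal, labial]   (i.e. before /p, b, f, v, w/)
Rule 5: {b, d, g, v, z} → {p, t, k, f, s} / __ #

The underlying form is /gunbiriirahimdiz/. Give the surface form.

Rule 1 (nasal place assimilation): /m/ precedes the alveolar consonant /d/, so it assimilates in place to [n]. /gunbiriirahimdiz/ → gunbiriirahindiz.
Rule 2 (intervocalic h-deletion): /h/ occurs between vowels /a/ and /i/, so it deletes. /gunbiriirahindiz/ → gunbiriiraindiz.
Rule 3 (pre-rhotic lowering): /i/ is a high vowel immediately before /r/, so it lowers to [e]. /i/ is a high vowel immediately before /r/, so it lowers to [e]. /gunbiriiraindiz/ → gunberieraindiz.
Rule 4 (nasal place assimilation): /n/ precedes the labial consonant /b/, so it assimilates in place to [m]. /gunberieraindiz/ → gumberieraindiz.
Rule 5 (final devoicing): /z/ is a voiced obstruent in word-final position, so it devoices to [s]. /gumberieraindiz/ → gumberieraindis.

gumberieraindis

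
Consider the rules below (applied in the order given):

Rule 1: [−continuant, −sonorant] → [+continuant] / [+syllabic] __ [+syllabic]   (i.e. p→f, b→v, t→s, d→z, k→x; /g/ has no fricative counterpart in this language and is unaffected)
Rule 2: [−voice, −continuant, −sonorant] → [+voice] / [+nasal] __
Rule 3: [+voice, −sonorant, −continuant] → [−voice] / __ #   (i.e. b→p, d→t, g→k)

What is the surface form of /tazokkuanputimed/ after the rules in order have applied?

tazokkuanbusimet

Rule 1 (intervocalic spirantization): /t/ is a stop between vowels /u/ and /i/, so it spirantizes to the fricative [s]. /tazokkuanputimed/ → tazokkuanpusimed.
Rule 2 (post-nasal voicing): /p/ is a voiceless stop immediately after the nasal /n/, so it voices to [b]. /tazokkuanpusimed/ → tazokkuanbusimed.
Rule 3 (final devoicing): /d/ is a voiced stop in word-final position, so it devoices to [t]. /tazokkuanbusimed/ → tazokkuanbusimet.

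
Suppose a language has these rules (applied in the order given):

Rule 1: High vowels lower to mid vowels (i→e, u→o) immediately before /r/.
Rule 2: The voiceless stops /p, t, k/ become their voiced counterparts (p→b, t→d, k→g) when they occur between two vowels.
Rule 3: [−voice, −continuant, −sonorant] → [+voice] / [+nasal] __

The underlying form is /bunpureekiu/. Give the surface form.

bunboreegiu

Rule 1 (pre-rhotic lowering): /u/ is a high vowel immediately before /r/, so it lowers to [o]. /bunpureekiu/ → bunporeekiu.
Rule 2 (intervocalic voicing): /k/ is a voiceless stop between vowels /e/ and /i/, so it voices to [g]. /bunporeekiu/ → bunporeegiu.
Rule 3 (post-nasal voicing): /p/ is a voiceless stop immediately after the nasal /n/, so it voices to [b]. /bunporeegiu/ → bunboreegiu.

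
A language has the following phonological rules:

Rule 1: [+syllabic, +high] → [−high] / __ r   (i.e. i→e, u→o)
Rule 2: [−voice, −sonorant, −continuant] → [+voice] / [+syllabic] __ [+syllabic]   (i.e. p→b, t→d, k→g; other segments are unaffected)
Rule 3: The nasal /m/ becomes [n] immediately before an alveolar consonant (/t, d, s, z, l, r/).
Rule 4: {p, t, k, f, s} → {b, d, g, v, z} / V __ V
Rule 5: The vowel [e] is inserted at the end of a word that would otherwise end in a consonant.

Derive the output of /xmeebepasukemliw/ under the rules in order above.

xmeebebazugenliwe

Rule 1 (pre-rhotic lowering): no segment meets the environment; /xmeebepasukemliw/ is unchanged.
Rule 2 (intervocalic voicing): /p/ is a voiceless stop between vowels /e/ and /a/, so it voices to [b]. /k/ is a voiceless stop between vowels /u/ and /e/, so it voices to [g]. /xmeebepasukemliw/ → xmeebebasugemliw.
Rule 3 (nasal place assimilation): /m/ precedes the alveolar consonant /l/, so it assimilates in place to [n]. /xmeebebasugemliw/ → xmeebebasugenliw.
Rule 4 (intervocalic voicing): /s/ is a voiceless obstruent between vowels /a/ and /u/, so it voices to [z]. /xmeebebasugenliw/ → xmeebebazugenliw.
Rule 5 (final e-epenthesis): the form ends in the consonant /w/, so [e] is inserted word-finally. /xmeebebazugenliw/ → xmeebebazugenliwe.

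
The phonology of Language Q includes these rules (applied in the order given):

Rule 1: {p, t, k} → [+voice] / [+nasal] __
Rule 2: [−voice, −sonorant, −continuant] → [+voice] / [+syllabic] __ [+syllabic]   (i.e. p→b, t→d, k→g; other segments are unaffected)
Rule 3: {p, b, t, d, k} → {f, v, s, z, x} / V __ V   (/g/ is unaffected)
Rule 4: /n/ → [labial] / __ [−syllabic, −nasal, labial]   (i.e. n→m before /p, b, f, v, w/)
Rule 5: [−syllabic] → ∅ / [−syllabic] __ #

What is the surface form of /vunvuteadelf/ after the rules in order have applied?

Rule 1 (post-nasal voicing): no segment meets the environment; /vunvuteadelf/ is unchanged.
Rule 2 (intervocalic voicing): /t/ is a voiceless stop between vowels /u/ and /e/, so it voices to [d]. /vunvuteadelf/ → vunvudeadelf.
Rule 3 (intervocalic spirantization): /d/ is a stop between vowels /u/ and /e/, so it spirantizes to the fricative [z]. /d/ is a stop between vowels /a/ and /e/, so it spirantizes to the fricative [z]. /vunvudeadelf/ → vunvuzeazelf.
Rule 4 (nasal place assimilation): /n/ precedes the labial consonant /v/, so it assimilates in place to [m]. /vunvuzeazelf/ → vumvuzeazelf.
Rule 5 (final cluster simplification): /f/ is the second consonant of a word-final cluster /lf/, so it deletes. /vumvuzeazelf/ → vumvuzeazel.

vumvuzeazel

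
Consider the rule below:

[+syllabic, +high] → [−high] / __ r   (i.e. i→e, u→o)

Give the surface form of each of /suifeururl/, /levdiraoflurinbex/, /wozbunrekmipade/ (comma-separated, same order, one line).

suifeororl, levderaoflorinbex, wozbunrekmipade

/suifeururl/: /u/ is a high vowel immediately before /r/, so it lowers to [o]. /u/ is a high vowel immediately before /r/, so it lowers to [o]. → [suifeororl].
/levdiraoflurinbex/: /i/ is a high vowel immediately before /r/, so it lowers to [e]. /u/ is a high vowel immediately before /r/, so it lowers to [o]. → [levderaoflorinbex].
/wozbunrekmipade/: the rule's environment is not met; surfaces unchanged as [wozbunrekmipade].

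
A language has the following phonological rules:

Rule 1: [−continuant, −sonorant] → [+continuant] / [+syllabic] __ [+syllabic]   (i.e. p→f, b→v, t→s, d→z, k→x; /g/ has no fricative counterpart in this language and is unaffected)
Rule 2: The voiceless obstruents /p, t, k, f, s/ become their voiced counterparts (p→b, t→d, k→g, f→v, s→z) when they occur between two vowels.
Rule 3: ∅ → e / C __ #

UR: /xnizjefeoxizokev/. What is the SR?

Rule 1 (intervocalic spirantization): /k/ is a stop between vowels /o/ and /e/, so it spirantizes to the fricative [x]. /xnizjefeoxizokev/ → xnizjefeoxizoxev.
Rule 2 (intervocalic voicing): /f/ is a voiceless obstruent between vowels /e/ and /e/, so it voices to [v]. /xnizjefeoxizoxev/ → xnizjeveoxizoxev.
Rule 3 (final e-epenthesis): the form ends in the consonant /v/, so [e] is inserted word-finally. /xnizjeveoxizoxev/ → xnizjeveoxizoxeve.

xnizjeveoxizoxeve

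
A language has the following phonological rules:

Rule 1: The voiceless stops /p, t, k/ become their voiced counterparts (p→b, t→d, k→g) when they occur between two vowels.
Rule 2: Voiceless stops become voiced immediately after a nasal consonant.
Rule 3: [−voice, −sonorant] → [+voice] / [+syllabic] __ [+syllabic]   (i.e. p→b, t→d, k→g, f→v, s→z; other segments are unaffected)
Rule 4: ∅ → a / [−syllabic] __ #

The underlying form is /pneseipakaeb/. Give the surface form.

pnezeibagaeba

Rule 1 (intervocalic voicing): /p/ is a voiceless stop between vowels /i/ and /a/, so it voices to [b]. /k/ is a voiceless stop between vowels /a/ and /a/, so it voices to [g]. /pneseipakaeb/ → pneseibagaeb.
Rule 2 (post-nasal voicing): no segment meets the environment; /pneseibagaeb/ is unchanged.
Rule 3 (intervocalic voicing): /s/ is a voiceless obstruent between vowels /e/ and /e/, so it voices to [z]. /pneseibagaeb/ → pnezeibagaeb.
Rule 4 (final a-epenthesis): the form ends in the consonant /b/, so [a] is inserted word-finally. /pnezeibagaeb/ → pnezeibagaeba.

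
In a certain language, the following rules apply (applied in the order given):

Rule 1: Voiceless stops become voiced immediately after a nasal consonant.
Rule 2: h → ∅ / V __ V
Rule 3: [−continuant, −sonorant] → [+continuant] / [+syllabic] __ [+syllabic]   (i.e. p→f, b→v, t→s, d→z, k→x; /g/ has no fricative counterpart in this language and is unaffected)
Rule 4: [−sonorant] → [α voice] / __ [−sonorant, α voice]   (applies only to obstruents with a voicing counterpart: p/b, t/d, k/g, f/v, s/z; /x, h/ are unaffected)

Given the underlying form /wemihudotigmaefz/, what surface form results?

Rule 1 (post-nasal voicing): no segment meets the environment; /wemihudotigmaefz/ is unchanged.
Rule 2 (intervocalic h-deletion): /h/ occurs between vowels /i/ and /u/, so it deletes. /wemihudotigmaefz/ → wemiudotigmaefz.
Rule 3 (intervocalic spirantization): /d/ is a stop between vowels /u/ and /o/, so it spirantizes to the fricative [z]. /t/ is a stop between vowels /o/ and /i/, so it spirantizes to the fricative [s]. /wemiudotigmaefz/ → wemiuzosigmaefz.
Rule 4 (regressive voicing assimilation): /f/ precedes the voiced obstruent /z/, so it voices to [v] by assimilation. /wemiuzosigmaefz/ → wemiuzosigmaevz.

wemiuzosigmaevz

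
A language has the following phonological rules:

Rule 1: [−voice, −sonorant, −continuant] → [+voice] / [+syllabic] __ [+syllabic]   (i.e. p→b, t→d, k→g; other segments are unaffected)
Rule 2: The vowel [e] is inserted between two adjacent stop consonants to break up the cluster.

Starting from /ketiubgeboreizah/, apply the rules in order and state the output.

kediubegeboreizah

Rule 1 (intervocalic voicing): /t/ is a voiceless stop between vowels /e/ and /i/, so it voices to [d]. /ketiubgeboreizah/ → kediubgeboreizah.
Rule 2 (stop-cluster e-epenthesis): /b/ and /g/ form a stop–stop cluster, so [e] is inserted between them. /kediubgeboreizah/ → kediubegeboreizah.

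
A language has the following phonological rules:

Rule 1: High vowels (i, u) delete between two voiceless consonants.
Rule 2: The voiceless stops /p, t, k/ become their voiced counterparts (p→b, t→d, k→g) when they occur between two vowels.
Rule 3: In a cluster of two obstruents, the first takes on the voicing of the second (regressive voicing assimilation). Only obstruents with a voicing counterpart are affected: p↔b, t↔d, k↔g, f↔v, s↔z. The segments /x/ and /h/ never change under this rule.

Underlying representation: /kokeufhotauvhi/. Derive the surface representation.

kogeufhodaufhi

Rule 1 (high vowel syncope): no segment meets the environment; /kokeufhotauvhi/ is unchanged.
Rule 2 (intervocalic voicing): /k/ is a voiceless stop between vowels /o/ and /e/, so it voices to [g]. /t/ is a voiceless stop between vowels /o/ and /a/, so it voices to [d]. /kokeufhotauvhi/ → kogeufhodauvhi.
Rule 3 (regressive voicing assimilation): /v/ precedes the voiceless obstruent /h/, so it devoices to [f] by assimilation. /kogeufhodauvhi/ → kogeufhodaufhi.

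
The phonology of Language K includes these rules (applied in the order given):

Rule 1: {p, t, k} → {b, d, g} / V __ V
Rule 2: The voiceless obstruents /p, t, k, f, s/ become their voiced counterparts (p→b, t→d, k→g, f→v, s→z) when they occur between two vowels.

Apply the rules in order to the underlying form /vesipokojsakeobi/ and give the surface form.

Rule 1 (intervocalic voicing): /p/ is a voiceless stop between vowels /i/ and /o/, so it voices to [b]. /k/ is a voiceless stop between vowels /o/ and /o/, so it voices to [g]. /k/ is a voiceless stop between vowels /a/ and /e/, so it voices to [g]. /vesipokojsakeobi/ → vesibogojsageobi.
Rule 2 (intervocalic voicing): /s/ is a voiceless obstruent between vowels /e/ and /i/, so it voices to [z]. /vesibogojsageobi/ → vezibogojsageobi.

vezibogojsageobi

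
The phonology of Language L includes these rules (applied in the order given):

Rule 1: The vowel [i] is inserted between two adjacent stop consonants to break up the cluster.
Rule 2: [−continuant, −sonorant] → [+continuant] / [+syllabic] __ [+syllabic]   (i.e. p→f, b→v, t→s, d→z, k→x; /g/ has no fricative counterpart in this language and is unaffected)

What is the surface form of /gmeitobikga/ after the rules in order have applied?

gmeisovixiga

Rule 1 (stop-cluster i-epenthesis): /k/ and /g/ form a stop–stop cluster, so [i] is inserted between them. /gmeitobikga/ → gmeitobikiga.
Rule 2 (intervocalic spirantization): /t/ is a stop between vowels /i/ and /o/, so it spirantizes to the fricative [s]. /b/ is a stop between vowels /o/ and /i/, so it spirantizes to the fricative [v]. /k/ is a stop between vowels /i/ and /i/, so it spirantizes to the fricative [x]. /gmeitobikiga/ → gmeisovixiga.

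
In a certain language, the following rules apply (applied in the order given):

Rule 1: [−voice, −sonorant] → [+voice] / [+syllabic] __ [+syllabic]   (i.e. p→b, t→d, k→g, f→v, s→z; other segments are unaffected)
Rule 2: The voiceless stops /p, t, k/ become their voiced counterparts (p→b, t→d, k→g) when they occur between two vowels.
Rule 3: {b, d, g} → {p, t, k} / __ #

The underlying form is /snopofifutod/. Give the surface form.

Rule 1 (intervocalic voicing): /p/ is a voiceless obstruent between vowels /o/ and /o/, so it voices to [b]. /f/ is a voiceless obstruent between vowels /o/ and /i/, so it voices to [v]. /f/ is a voiceless obstruent between vowels /i/ and /u/, so it voices to [v]. /t/ is a voiceless obstruent between vowels /u/ and /o/, so it voices to [d]. /snopofifutod/ → snobovivudod.
Rule 2 (intervocalic voicing): no segment meets the environment; /snobovivudod/ is unchanged.
Rule 3 (final devoicing): /d/ is a voiced stop in word-final position, so it devoices to [t]. /snobovivudod/ → snobovivudot.

snobovivudot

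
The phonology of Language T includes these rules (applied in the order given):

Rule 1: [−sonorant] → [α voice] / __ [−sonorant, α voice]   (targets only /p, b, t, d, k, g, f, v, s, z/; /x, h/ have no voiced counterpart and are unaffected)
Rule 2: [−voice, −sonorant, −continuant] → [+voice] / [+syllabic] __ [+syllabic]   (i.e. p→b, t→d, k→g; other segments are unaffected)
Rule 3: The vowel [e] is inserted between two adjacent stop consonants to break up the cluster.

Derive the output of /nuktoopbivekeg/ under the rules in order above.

nuketoobebivegeg

Rule 1 (regressive voicing assimilation): /p/ precedes the voiced obstruent /b/, so it voices to [b] by assimilation. /nuktoopbivekeg/ → nuktoobbivekeg.
Rule 2 (intervocalic voicing): /k/ is a voiceless stop between vowels /e/ and /e/, so it voices to [g]. /nuktoobbivekeg/ → nuktoobbivegeg.
Rule 3 (stop-cluster e-epenthesis): /k/ and /t/ form a stop–stop cluster, so [e] is inserted between them. /b/ and /b/ form a stop–stop cluster, so [e] is inserted between them. /nuktoobbivegeg/ → nuketoobebivegeg.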